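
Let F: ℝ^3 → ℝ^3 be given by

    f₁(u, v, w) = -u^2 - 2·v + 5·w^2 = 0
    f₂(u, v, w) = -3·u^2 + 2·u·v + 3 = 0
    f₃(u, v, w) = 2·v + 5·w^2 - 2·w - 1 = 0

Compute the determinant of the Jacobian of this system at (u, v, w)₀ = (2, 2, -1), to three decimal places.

544.000

J = [[-2·u, -2, 10·w], [-6·u + 2·v, 2·u, 0], [0, 2, 10·w - 2]].
At the point, J = [[-4.000, -2.000, -10.000], [-8.000, 4.000, 0.000], [0.000, 2.000, -12.000]].
det J = 544.000.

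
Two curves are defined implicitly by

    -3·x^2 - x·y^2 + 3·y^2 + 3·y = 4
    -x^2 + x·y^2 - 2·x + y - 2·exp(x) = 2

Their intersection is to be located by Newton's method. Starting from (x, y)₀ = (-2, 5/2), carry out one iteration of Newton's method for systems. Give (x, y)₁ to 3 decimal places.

At (-2, 5/2): F = (22.750, -12.27067).
Jacobian J = [[-6·x - y^2, -2·x·y + 6·y + 3], [-2·x + y^2 - 2·exp(x) - 2, 2·x·y + 1]].
At the point, J = [[5.750, 28.000], [7.97933, -9.000]] (det J = -275.17122).
Solving J·Δ = −F gives Δ = (0.505, -0.916).
Then the next iterate is (x, y)₁ = (-1.495, 1.584).

(-1.495, 1.584)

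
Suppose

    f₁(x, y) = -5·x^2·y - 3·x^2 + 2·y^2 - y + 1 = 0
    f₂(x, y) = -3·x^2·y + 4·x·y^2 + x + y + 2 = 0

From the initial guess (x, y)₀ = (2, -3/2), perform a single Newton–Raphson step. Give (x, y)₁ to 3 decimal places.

At (2, -3/2): F = (25.000, 38.500).
Jacobian J = [[-10·x·y - 6·x, -5·x^2 + 4·y - 1], [-6·x·y + 4·y^2 + 1, -3·x^2 + 8·x·y + 1]].
At the point, J = [[18.000, -27.000], [28.000, -35.000]] (det J = 126.000).
Solving J·Δ = −F gives Δ = (-1.306, 0.056).
Then the next iterate is (x, y)₁ = (0.694, -1.444).

(0.694, -1.444)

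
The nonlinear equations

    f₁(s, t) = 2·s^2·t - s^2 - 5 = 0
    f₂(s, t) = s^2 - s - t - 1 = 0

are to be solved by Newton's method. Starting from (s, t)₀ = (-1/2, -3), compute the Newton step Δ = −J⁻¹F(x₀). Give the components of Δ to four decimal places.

At (-1/2, -3): F = (-6.7500, 2.7500).
Jacobian J = [[4·s·t - 2·s, 2·s^2], [2·s - 1, -1]].
At the point, J = [[7.0000, 0.5000], [-2.0000, -1.0000]] (det J = -6.0000).
Solving J·Δ = −F gives Δ = (0.8958, 0.9583).

(0.8958, 0.9583)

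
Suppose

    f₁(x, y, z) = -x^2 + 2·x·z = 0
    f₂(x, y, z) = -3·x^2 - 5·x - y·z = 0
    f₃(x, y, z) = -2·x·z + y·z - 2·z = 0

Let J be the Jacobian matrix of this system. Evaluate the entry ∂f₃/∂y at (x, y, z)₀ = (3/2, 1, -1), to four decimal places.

∂f₃/∂y = z.
At (3/2, 1, -1) this is -1.0000.

-1.0000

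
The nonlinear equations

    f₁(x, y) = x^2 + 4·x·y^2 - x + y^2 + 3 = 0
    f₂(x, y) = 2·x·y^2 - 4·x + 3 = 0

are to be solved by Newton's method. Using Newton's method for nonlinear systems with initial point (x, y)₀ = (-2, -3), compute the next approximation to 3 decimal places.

At (-2, -3): F = (-54.000, -25.000).
Jacobian J = [[2·x + 4·y^2 - 1, 8·x·y + 2·y], [2·y^2 - 4, 4·x·y]].
At the point, J = [[31.000, 42.000], [14.000, 24.000]] (det J = 156.000).
Solving J·Δ = −F gives Δ = (1.577, 0.122).
Then the next iterate is (x, y)₁ = (-0.423, -2.878).

(-0.423, -2.878)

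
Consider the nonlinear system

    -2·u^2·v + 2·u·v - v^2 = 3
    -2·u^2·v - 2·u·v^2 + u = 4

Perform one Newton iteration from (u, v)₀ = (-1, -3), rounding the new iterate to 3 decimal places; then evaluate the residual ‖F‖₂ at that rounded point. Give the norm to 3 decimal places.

At (-1, -3): F = (0.000, 19.000).
Jacobian J = [[-4·u·v + 2·v, -2·u^2 + 2·u - 2·v], [-4·u·v - 2·v^2 + 1, -2·u^2 - 4·u·v]].
At the point, J = [[-18.000, 2.000], [-29.000, -14.000]] (det J = 310.000).
Solving J·Δ = −F gives Δ = (0.123, 1.103).
Then the next iterate is (u, v)₁ = (-0.877, -1.897).
Re-evaluating at (-0.877, -1.897): F = (-0.35320, 4.35304), so ‖F‖₂ = 4.367.

4.367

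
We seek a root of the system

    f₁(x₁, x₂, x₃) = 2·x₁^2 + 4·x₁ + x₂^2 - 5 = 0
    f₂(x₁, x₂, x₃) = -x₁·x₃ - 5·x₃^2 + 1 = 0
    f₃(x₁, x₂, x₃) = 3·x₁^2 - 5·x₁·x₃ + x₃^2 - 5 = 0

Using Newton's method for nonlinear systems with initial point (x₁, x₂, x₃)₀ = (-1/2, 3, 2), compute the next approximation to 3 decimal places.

(-0.591, 2.614, 1.086)

At (-1/2, 3, 2): F = (2.500, -18.000, 4.750).
Jacobian J = [[4·x₁ + 4, 2·x₂, 0], [-x₃, 0, -x₁ - 10·x₃], [6·x₁ - 5·x₃, 0, -5·x₁ + 2·x₃]].
At the point, J = [[2.000, 6.000, 0.000], [-2.000, 0.000, -19.500], [-13.000, 0.000, 6.500]] (det J = 1599.000).
Solving J·Δ = −F gives Δ = (-0.091, -0.386, -0.914).
Then the next iterate is (x₁, x₂, x₃)₁ = (-0.591, 2.614, 1.086).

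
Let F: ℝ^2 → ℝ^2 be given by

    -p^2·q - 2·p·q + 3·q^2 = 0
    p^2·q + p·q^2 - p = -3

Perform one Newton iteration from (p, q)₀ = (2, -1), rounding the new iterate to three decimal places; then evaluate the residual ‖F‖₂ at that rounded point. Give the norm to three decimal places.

At (2, -1): F = (11.000, -1.000).
Jacobian J = [[-2·p·q - 2·q, -p^2 - 2·p + 6·q], [2·p·q + q^2 - 1, p^2 + 2·p·q]].
At the point, J = [[6.000, -14.000], [-4.000, 0.000]] (det J = -56.000).
Solving J·Δ = −F gives Δ = (-0.250, 0.679).
Then the next iterate is (p, q)₁ = (1.750, -0.321).
Re-evaluating at (1.750, -0.321): F = (2.41569, 0.44726), so ‖F‖₂ = 2.457.

2.457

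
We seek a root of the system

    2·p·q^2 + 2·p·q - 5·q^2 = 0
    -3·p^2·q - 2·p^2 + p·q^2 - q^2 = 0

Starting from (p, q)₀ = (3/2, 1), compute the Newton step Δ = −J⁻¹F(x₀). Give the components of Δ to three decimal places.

At (3/2, 1): F = (1.000, -10.750).
Jacobian J = [[2·q^2 + 2·q, 4·p·q + 2·p - 10·q], [-6·p·q - 4·p + q^2, -3·p^2 + 2·p·q - 2·q]].
At the point, J = [[4.000, -1.000], [-14.000, -5.750]] (det J = -37.000).
Solving J·Δ = −F gives Δ = (-0.446, -0.784).

(-0.446, -0.784)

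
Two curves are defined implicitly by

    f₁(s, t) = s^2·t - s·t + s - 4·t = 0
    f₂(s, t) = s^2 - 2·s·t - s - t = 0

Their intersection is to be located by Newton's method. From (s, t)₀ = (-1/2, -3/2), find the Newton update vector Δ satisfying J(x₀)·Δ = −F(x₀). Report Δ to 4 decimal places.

(-0.7500, 0.4231)

At (-1/2, -3/2): F = (4.3750, 0.7500).
Jacobian J = [[2·s·t - t + 1, s^2 - s - 4], [2·s - 2·t - 1, -2·s - 1]].
At the point, J = [[4.0000, -3.2500], [1.0000, 0.0000]] (det J = 3.2500).
Solving J·Δ = −F gives Δ = (-0.7500, 0.4231).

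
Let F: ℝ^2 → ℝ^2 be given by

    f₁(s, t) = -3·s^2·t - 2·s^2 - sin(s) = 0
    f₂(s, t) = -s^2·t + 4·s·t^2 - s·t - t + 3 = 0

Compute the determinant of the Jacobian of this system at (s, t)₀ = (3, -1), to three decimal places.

38.370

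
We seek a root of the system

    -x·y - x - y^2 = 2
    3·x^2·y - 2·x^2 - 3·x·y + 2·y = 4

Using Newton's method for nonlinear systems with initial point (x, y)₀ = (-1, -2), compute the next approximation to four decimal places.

(-0.4706, -0.7059)

At (-1, -2): F = (-7.0000, -22.0000).
Jacobian J = [[-y - 1, -x - 2·y], [6·x·y - 4·x - 3·y, 3·x^2 - 3·x + 2]].
At the point, J = [[1.0000, 5.0000], [22.0000, 8.0000]] (det J = -102.0000).
Solving J·Δ = −F gives Δ = (0.5294, 1.2941).
Then the next iterate is (x, y)₁ = (-0.4706, -0.7059).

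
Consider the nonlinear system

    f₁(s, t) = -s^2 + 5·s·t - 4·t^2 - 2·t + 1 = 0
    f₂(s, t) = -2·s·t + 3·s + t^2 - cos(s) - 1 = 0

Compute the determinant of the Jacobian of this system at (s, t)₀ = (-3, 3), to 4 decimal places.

123.2141

J = [[-2·s + 5·t, 5·s - 8·t - 2], [-2·t + sin(s) + 3, -2·s + 2·t]].
At the point, J = [[21.0000, -41.0000], [-3.141120, 12.0000]].
det J = 123.2141.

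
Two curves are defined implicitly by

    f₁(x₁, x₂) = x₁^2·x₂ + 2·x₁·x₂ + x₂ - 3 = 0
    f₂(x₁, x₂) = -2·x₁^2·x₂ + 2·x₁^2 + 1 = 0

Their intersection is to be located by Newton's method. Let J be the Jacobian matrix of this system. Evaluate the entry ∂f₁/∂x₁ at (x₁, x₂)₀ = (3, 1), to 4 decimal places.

∂f₁/∂x₁ = 2·x₁·x₂ + 2·x₂.
At (3, 1) this is 8.0000.

8.0000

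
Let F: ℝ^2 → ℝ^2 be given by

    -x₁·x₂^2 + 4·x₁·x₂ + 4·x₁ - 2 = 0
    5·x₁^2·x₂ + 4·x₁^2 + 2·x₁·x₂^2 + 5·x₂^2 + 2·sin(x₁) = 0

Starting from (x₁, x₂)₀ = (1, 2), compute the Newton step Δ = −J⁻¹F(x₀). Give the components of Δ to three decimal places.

(-0.750, -0.481)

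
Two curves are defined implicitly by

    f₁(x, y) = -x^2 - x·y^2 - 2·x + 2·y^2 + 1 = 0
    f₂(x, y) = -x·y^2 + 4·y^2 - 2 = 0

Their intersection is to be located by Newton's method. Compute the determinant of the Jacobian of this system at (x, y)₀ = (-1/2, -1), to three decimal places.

J = [[-2·x - y^2 - 2, -2·x·y + 4·y], [-y^2, -2·x·y + 8·y]].
At the point, J = [[-2.000, -5.000], [-1.000, -9.000]].
det J = 13.000.

13.000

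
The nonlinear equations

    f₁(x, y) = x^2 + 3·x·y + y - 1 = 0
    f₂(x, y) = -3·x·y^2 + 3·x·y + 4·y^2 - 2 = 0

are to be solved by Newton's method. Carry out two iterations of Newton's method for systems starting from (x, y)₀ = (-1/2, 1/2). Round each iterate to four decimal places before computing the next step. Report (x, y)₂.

(0.3607, 0.6807)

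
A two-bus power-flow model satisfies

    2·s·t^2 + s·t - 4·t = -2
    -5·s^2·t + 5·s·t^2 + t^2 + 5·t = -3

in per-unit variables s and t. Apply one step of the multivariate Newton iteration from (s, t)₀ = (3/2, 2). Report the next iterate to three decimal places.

(1.454, 1.101)

At (3/2, 2): F = (9.000, 24.500).
Jacobian J = [[2·t^2 + t, 4·s·t + s - 4], [-10·s·t + 5·t^2, -5·s^2 + 10·s·t + 2·t + 5]].
At the point, J = [[10.000, 9.500], [-10.000, 27.750]] (det J = 372.500).
Solving J·Δ = −F gives Δ = (-0.046, -0.899).
Then the next iterate is (s, t)₁ = (1.454, 1.101).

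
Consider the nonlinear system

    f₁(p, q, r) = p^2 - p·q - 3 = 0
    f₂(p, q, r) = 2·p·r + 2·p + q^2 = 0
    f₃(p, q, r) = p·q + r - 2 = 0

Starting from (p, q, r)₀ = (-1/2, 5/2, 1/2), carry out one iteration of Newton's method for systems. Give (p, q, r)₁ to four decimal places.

At (-1/2, 5/2, 1/2): F = (-1.5000, 4.7500, -2.7500).
Jacobian J = [[2·p - q, -p, 0], [2·r + 2, 2·q, 2·p], [q, p, 1]].
At the point, J = [[-3.5000, 0.5000, 0.0000], [3.0000, 5.0000, -1.0000], [2.5000, -0.5000, 1.0000]] (det J = -18.5000).
Solving J·Δ = −F gives Δ = (-0.4189, 0.0676, 3.8311).
Then the next iterate is (p, q, r)₁ = (-0.9189, 2.5676, 4.3311).

(-0.9189, 2.5676, 4.3311)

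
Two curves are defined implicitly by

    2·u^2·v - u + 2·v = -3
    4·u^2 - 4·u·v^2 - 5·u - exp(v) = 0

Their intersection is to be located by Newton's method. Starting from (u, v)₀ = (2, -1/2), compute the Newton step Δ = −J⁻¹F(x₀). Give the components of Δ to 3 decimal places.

(-0.464, 0.168)

At (2, -1/2): F = (-4.000, 3.39347).
Jacobian J = [[4·u·v - 1, 2·u^2 + 2], [8·u - 4·v^2 - 5, -8·u·v - exp(v)]].
At the point, J = [[-5.000, 10.000], [10.000, 7.39347]] (det J = -136.96735).
Solving J·Δ = −F gives Δ = (-0.464, 0.168).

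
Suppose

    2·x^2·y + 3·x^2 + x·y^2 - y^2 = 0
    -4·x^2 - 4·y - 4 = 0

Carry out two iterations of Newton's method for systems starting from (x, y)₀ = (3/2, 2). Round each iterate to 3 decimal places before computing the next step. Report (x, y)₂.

(3.122, -8.913)

At (3/2, 2): F = (17.750, -21.000).
Jacobian J = [[4·x·y + 6·x + y^2, 2·x^2 + 2·x·y - 2·y], [-8·x, -4]].
At the point, J = [[25.000, 6.500], [-12.000, -4.000]] (det J = -22.000).
Solving J·Δ = −F gives Δ = (2.977, -14.182).
Then the next iterate is (x, y)₁ = (4.477, -12.182).
Round to (4.477, -12.182) and repeat: F = (87.78075, -35.44612), J = [[-42.89213, -44.62657], [-35.816, -4.000]].
Δ = (-1.355, 3.269), so (x, y)₂ = (3.122, -8.913).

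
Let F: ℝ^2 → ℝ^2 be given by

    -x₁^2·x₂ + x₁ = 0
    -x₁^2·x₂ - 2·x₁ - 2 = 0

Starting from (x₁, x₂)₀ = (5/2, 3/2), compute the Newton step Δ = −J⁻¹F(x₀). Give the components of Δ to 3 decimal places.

At (5/2, 3/2): F = (-6.875, -16.375).
Jacobian J = [[-2·x₁·x₂ + 1, -x₁^2], [-2·x₁·x₂ - 2, -x₁^2]].
At the point, J = [[-6.500, -6.250], [-9.500, -6.250]] (det J = -18.750).
Solving J·Δ = −F gives Δ = (-3.167, 2.193).

(-3.167, 2.193)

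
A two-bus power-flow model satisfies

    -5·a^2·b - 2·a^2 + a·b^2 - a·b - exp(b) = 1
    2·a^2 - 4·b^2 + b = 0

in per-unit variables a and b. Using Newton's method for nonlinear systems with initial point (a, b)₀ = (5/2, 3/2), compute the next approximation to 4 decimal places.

At (5/2, 3/2): F = (-62.981689, 5.0000).
Jacobian J = [[-10·a·b - 4·a + b^2 - b, -5·a^2 + 2·a·b - a - exp(b)], [4·a, -8·b + 1]].
At the point, J = [[-46.7500, -30.731689], [10.0000, -11.0000]] (det J = 821.566891).
Solving J·Δ = −F gives Δ = (-1.0303, -0.4821).
Then the next iterate is (a, b)₁ = (1.4697, 1.0179).

(1.4697, 1.0179)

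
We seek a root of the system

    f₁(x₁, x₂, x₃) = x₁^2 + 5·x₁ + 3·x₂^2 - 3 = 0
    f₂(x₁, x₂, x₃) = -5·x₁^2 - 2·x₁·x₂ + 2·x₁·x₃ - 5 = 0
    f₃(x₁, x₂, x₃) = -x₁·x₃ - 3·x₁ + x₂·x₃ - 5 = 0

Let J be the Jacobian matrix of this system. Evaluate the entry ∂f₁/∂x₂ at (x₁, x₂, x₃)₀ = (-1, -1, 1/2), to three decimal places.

-6.000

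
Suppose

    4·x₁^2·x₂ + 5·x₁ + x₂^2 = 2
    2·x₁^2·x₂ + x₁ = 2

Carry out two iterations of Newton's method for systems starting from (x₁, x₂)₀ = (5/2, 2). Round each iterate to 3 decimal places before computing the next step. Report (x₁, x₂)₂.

(6.677, 3.267)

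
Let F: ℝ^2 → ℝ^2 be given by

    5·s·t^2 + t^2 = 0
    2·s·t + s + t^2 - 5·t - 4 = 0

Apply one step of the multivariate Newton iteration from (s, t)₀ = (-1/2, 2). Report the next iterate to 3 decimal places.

(-6.800, -20.000)

At (-1/2, 2): F = (-6.000, -12.500).
Jacobian J = [[5·t^2, 10·s·t + 2·t], [2·t + 1, 2·s + 2·t - 5]].
At the point, J = [[20.000, -6.000], [5.000, -2.000]] (det J = -10.000).
Solving J·Δ = −F gives Δ = (-6.300, -22.000).
Then the next iterate is (s, t)₁ = (-6.800, -20.000).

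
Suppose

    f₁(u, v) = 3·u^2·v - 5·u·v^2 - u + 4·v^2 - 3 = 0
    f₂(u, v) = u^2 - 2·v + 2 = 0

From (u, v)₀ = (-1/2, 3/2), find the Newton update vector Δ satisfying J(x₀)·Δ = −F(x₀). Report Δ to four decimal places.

(0.2105, -0.4802)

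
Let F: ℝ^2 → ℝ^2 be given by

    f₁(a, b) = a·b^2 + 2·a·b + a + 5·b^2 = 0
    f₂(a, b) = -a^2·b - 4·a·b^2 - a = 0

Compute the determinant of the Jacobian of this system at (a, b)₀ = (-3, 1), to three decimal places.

J = [[b^2 + 2·b + 1, 2·a·b + 2·a + 10·b], [-2·a·b - 4·b^2 - 1, -a^2 - 8·a·b]].
At the point, J = [[4.000, -2.000], [1.000, 15.000]].
det J = 62.000.

62.000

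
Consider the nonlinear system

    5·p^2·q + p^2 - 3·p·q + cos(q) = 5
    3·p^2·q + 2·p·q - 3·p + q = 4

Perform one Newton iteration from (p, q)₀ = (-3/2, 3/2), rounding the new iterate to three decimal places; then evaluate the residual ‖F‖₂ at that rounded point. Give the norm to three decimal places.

4.291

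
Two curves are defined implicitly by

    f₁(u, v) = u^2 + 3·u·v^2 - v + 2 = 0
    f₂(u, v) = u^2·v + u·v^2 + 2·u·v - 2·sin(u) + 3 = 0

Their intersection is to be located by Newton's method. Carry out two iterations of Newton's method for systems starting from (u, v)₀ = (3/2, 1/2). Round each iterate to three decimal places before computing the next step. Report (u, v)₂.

(-2.857, -4.806)

At (3/2, 1/2): F = (4.875, 4.00501).
Jacobian J = [[2·u + 3·v^2, 6·u·v - 1], [2·u·v + v^2 + 2·v - 2·cos(u), u^2 + 2·u·v + 2·u]].
At the point, J = [[3.750, 3.500], [2.60853, 6.750]] (det J = 16.18266).
Solving J·Δ = −F gives Δ = (-1.167, -0.142).
Then the next iterate is (u, v)₁ = (0.333, 0.358).
Round to (0.333, 0.358) and repeat: F = (1.88092, 2.66705), J = [[1.05049, -0.28472], [-0.80754, 1.01532]].
Δ = (-3.190, -5.164), so (u, v)₂ = (-2.857, -4.806).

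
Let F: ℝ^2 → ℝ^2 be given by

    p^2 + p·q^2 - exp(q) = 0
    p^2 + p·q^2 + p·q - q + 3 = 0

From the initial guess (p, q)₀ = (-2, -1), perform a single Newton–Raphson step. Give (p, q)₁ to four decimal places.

At (-2, -1): F = (1.632121, 8.0000).
Jacobian J = [[2·p + q^2, 2·p·q - exp(q)], [2·p + q^2 + q, 2·p·q + p - 1]].
At the point, J = [[-3.0000, 3.632121], [-4.0000, 1.0000]] (det J = 11.528482).
Solving J·Δ = −F gives Δ = (2.3789, 1.5155).
Then the next iterate is (p, q)₁ = (0.3789, 0.5155).

(0.3789, 0.5155)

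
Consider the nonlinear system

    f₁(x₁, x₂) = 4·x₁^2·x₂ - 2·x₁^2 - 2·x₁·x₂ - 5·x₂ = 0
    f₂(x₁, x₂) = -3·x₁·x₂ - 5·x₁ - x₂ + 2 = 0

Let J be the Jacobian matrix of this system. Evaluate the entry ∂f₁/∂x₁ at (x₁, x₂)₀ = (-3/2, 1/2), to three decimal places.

-1.000

∂f₁/∂x₁ = 8·x₁·x₂ - 4·x₁ - 2·x₂.
At (-3/2, 1/2) this is -1.000.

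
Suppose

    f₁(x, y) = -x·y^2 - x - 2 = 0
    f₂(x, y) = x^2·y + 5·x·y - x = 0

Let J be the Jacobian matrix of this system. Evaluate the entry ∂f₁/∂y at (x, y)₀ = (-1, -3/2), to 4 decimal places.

∂f₁/∂y = -2·x·y.
At (-1, -3/2) this is -3.0000.

-3.0000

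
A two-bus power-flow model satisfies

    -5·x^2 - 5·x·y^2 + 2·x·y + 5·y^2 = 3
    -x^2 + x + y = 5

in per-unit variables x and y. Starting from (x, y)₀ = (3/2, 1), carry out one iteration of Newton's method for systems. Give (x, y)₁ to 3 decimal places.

(0.443, 3.636)

At (3/2, 1): F = (-13.750, -4.750).
Jacobian J = [[-10·x - 5·y^2 + 2·y, -10·x·y + 2·x + 10·y], [-2·x + 1, 1]].
At the point, J = [[-18.000, -2.000], [-2.000, 1.000]] (det J = -22.000).
Solving J·Δ = −F gives Δ = (-1.057, 2.636).
Then the next iterate is (x, y)₁ = (0.443, 3.636).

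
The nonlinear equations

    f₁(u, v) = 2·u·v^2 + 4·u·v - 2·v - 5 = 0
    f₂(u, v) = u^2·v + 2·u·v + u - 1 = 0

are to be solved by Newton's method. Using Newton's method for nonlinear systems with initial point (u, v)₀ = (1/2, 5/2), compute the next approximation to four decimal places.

(-0.3043, 5.8696)

At (1/2, 5/2): F = (1.2500, 2.6250).
Jacobian J = [[2·v^2 + 4·v, 4·u·v + 4·u - 2], [2·u·v + 2·v + 1, u^2 + 2·u]].
At the point, J = [[22.5000, 5.0000], [8.5000, 1.2500]] (det J = -14.3750).
Solving J·Δ = −F gives Δ = (-0.8043, 3.3696).
Then the next iterate is (u, v)₁ = (-0.3043, 5.8696).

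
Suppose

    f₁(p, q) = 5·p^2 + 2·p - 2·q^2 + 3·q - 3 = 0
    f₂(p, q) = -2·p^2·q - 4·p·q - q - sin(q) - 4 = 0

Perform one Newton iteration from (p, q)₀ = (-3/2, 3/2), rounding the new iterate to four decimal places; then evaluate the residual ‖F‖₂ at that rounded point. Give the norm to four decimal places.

248.9788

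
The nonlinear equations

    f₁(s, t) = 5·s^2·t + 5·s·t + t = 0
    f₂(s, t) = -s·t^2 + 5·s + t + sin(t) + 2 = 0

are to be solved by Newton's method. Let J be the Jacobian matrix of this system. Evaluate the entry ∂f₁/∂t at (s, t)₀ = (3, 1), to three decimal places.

61.000

∂f₁/∂t = 5·s^2 + 5·s + 1.
At (3, 1) this is 61.000.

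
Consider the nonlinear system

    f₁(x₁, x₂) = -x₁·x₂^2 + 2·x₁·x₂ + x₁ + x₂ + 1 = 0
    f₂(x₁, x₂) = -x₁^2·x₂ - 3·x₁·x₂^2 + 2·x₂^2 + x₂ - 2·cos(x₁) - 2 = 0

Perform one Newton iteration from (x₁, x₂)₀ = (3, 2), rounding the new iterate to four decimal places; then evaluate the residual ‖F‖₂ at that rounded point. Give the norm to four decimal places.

At (3, 2): F = (6.0000, -44.020015).
Jacobian J = [[-x₂^2 + 2·x₂ + 1, -2·x₁·x₂ + 2·x₁ + 1], [-2·x₁·x₂ - 3·x₂^2 + 2·sin(x₁), -x₁^2 - 6·x₁·x₂ + 4·x₂ + 1]].
At the point, J = [[1.0000, -5.0000], [-23.717760, -36.0000]] (det J = -154.588800).
Solving J·Δ = −F gives Δ = (-2.8210, 0.6358).
Then the next iterate is (x₁, x₂)₁ = (0.1790, 2.6358).
Re-evaluating at (0.1790, 2.6358): F = (3.514824, 8.747409), so ‖F‖₂ = 9.4271.

9.4271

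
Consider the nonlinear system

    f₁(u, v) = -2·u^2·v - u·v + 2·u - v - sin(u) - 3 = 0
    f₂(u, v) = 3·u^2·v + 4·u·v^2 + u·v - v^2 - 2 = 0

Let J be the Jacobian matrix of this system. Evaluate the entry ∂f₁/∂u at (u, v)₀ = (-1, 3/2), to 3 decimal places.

5.960

∂f₁/∂u = -4·u·v - v - cos(u) + 2.
At (-1, 3/2) this is 5.960.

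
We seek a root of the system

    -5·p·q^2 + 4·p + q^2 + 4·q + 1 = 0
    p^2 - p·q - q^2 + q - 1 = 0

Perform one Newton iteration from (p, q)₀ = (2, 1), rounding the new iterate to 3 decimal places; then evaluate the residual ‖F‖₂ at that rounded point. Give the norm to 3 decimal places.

At (2, 1): F = (4.000, 1.000).
Jacobian J = [[-5·q^2 + 4, -10·p·q + 2·q + 4], [2·p - q, -p - 2·q + 1]].
At the point, J = [[-1.000, -14.000], [3.000, -3.000]] (det J = 45.000).
Solving J·Δ = −F gives Δ = (-0.044, 0.289).
Then the next iterate is (p, q)₁ = (1.956, 1.289).
Re-evaluating at (1.956, 1.289): F = (-0.60815, -0.06787), so ‖F‖₂ = 0.612.

0.612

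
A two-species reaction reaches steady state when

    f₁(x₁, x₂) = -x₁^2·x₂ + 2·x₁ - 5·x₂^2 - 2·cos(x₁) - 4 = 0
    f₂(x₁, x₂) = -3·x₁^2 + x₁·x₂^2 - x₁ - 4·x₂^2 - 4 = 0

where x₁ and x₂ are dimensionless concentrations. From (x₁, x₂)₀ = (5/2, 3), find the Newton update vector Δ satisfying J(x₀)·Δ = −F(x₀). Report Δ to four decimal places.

(-5.7914, 0.1988)

At (5/2, 3): F = (-61.147713, -38.7500).
Jacobian J = [[-2·x₁·x₂ + 2·sin(x₁) + 2, -x₁^2 - 10·x₂], [-6·x₁ + x₂^2 - 1, 2·x₁·x₂ - 8·x₂]].
At the point, J = [[-11.803056, -36.2500], [-7.0000, -9.0000]] (det J = -147.522499).
Solving J·Δ = −F gives Δ = (-5.7914, 0.1988).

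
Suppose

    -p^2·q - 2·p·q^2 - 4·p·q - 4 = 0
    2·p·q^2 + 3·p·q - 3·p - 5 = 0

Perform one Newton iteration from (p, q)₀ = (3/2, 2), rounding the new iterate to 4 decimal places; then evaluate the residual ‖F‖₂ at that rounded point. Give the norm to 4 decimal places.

At (3/2, 2): F = (-32.5000, 11.5000).
Jacobian J = [[-2·p·q - 2·q^2 - 4·q, -p^2 - 4·p·q - 4·p], [2·q^2 + 3·q - 3, 4·p·q + 3·p]].
At the point, J = [[-22.0000, -20.2500], [11.0000, 16.5000]] (det J = -140.2500).
Solving J·Δ = −F gives Δ = (-2.1631, 0.7451).
Then the next iterate is (p, q)₁ = (-0.6631, 2.7451).
Re-evaluating at (-0.6631, 2.7451): F = (12.067757, -18.465206), so ‖F‖₂ = 22.0589.

22.0589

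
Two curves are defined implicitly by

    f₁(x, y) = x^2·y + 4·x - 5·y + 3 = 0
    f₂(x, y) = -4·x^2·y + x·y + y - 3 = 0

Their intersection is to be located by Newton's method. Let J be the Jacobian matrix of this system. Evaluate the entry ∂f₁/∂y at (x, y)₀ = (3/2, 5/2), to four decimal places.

∂f₁/∂y = x^2 - 5.
At (3/2, 5/2) this is -2.7500.

-2.7500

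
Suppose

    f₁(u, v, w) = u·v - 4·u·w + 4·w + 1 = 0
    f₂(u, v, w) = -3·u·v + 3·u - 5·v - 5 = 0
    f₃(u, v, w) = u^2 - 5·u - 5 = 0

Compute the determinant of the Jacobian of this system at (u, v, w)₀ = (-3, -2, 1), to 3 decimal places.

J = [[v - 4·w, u, -4·u + 4], [-3·v + 3, -3·u - 5, 0], [2·u - 5, 0, 0]].
At the point, J = [[-6.000, -3.000, 16.000], [9.000, 4.000, 0.000], [-11.000, 0.000, 0.000]].
det J = 704.000.

704.000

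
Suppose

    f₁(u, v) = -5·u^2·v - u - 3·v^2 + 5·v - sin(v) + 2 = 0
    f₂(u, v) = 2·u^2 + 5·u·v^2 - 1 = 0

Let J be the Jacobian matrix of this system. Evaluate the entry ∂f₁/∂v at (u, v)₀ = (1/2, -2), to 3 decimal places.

∂f₁/∂v = -5·u^2 - 6·v - cos(v) + 5.
At (1/2, -2) this is 16.166.

16.166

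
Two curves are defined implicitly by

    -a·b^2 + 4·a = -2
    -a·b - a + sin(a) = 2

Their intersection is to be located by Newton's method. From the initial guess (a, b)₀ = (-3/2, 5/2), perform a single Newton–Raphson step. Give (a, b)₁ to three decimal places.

At (-3/2, 5/2): F = (5.375, 2.25251).
Jacobian J = [[-b^2 + 4, -2·a·b], [-b + cos(a) - 1, -a]].
At the point, J = [[-2.250, 7.500], [-3.42926, 1.500]] (det J = 22.34447).
Solving J·Δ = −F gives Δ = (0.395, -0.598).
Then the next iterate is (a, b)₁ = (-1.105, 1.902).

(-1.105, 1.902)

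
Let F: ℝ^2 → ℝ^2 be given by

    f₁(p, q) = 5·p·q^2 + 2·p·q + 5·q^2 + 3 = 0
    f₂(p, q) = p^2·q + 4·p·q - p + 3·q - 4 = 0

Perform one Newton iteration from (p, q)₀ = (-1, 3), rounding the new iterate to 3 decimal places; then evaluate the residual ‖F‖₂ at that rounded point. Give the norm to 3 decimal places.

At (-1, 3): F = (-3.000, -3.000).
Jacobian J = [[5·q^2 + 2·q, 10·p·q + 2·p + 10·q], [2·p·q + 4·q - 1, p^2 + 4·p + 3]].
At the point, J = [[51.000, -2.000], [5.000, 0.000]] (det J = 10.000).
Solving J·Δ = −F gives Δ = (0.600, 13.800).
Then the next iterate is (p, q)₁ = (-0.400, 16.800).
Re-evaluating at (-0.400, 16.800): F = (836.280, 22.608), so ‖F‖₂ = 836.586.

836.586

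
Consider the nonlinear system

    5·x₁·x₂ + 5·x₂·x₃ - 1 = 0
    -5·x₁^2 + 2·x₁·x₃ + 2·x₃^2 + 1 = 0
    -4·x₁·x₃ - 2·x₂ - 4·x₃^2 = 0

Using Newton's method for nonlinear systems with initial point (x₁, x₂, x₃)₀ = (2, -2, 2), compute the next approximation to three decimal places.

(1.094, -0.882, 1.042)

At (2, -2, 2): F = (-41.000, -3.000, -28.000).
Jacobian J = [[5·x₂, 5·x₁ + 5·x₃, 5·x₂], [-10·x₁ + 2·x₃, 0, 2·x₁ + 4·x₃], [-4·x₃, -2, -4·x₁ - 8·x₃]].
At the point, J = [[-10.000, 20.000, -10.000], [-16.000, 0.000, 12.000], [-8.000, -2.000, -24.000]] (det J = -10160.000).
Solving J·Δ = −F gives Δ = (-0.906, 1.118, -0.958).
Then the next iterate is (x₁, x₂, x₃)₁ = (1.094, -0.882, 1.042).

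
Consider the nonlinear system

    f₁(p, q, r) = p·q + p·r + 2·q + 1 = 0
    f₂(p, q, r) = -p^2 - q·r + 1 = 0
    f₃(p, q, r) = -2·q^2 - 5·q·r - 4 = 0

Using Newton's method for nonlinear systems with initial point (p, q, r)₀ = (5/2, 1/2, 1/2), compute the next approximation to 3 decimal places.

(3.750, 27.000, -49.500)

At (5/2, 1/2, 1/2): F = (4.500, -5.500, -5.750).
Jacobian J = [[q + r, p + 2, p], [-2·p, -r, -q], [0, -4·q - 5·r, -5·q]].
At the point, J = [[1.000, 4.500, 2.500], [-5.000, -0.500, -0.500], [0.000, -4.500, -2.500]] (det J = -1.000).
Solving J·Δ = −F gives Δ = (1.250, 26.500, -50.000).
Then the next iterate is (p, q, r)₁ = (3.750, 27.000, -49.500).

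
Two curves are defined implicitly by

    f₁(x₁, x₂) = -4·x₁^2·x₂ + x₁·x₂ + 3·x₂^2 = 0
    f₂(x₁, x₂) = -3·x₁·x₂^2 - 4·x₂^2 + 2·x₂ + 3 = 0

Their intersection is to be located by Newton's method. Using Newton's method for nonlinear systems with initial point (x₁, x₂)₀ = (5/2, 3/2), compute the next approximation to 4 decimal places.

(1.7705, 1.0400)

At (5/2, 3/2): F = (-27.0000, -19.8750).
Jacobian J = [[-8·x₁·x₂ + x₂, -4·x₁^2 + x₁ + 6·x₂], [-3·x₂^2, -6·x₁·x₂ - 8·x₂ + 2]].
At the point, J = [[-28.5000, -13.5000], [-6.7500, -32.5000]] (det J = 835.1250).
Solving J·Δ = −F gives Δ = (-0.7295, -0.4600).
Then the next iterate is (x₁, x₂)₁ = (1.7705, 1.0400).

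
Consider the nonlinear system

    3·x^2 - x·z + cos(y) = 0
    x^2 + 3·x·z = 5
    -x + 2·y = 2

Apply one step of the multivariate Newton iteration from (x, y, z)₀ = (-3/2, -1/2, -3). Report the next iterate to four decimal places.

(-0.7756, 0.6122, -2.5429)

At (-3/2, -1/2, -3): F = (3.127583, 10.7500, -1.5000).
Jacobian J = [[6·x - z, -sin(y), -x], [2·x + 3·z, 0, 3·x], [-1, 2, 0]].
At the point, J = [[-6.0000, 0.479426, 1.5000], [-12.0000, 0.0000, -4.5000], [-1.0000, 2.0000, 0.0000]] (det J = -87.842585).
Solving J·Δ = −F gives Δ = (0.7244, 1.1122, 0.4571).
Then the next iterate is (x, y, z)₁ = (-0.7756, 0.6122, -2.5429).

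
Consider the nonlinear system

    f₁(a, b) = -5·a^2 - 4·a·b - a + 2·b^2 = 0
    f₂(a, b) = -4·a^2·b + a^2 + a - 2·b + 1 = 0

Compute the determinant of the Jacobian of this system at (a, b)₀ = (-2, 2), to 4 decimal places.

-662.0000

J = [[-10·a - 4·b - 1, -4·a + 4·b], [-8·a·b + 2·a + 1, -4·a^2 - 2]].
At the point, J = [[11.0000, 16.0000], [29.0000, -18.0000]].
det J = -662.0000.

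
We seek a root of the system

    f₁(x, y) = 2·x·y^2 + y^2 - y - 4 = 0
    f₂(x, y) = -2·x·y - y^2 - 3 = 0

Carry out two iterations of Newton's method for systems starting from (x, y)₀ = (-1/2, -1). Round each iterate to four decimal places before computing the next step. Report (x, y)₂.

(2.6000, -0.9333)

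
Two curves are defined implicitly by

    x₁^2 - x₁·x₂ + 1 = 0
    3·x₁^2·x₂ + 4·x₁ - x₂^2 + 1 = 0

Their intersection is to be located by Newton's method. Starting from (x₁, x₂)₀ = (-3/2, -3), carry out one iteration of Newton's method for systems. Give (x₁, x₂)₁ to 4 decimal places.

(-0.7379, -2.1667)

At (-3/2, -3): F = (-1.2500, -34.2500).
Jacobian J = [[2·x₁ - x₂, -x₁], [6·x₁·x₂ + 4, 3·x₁^2 - 2·x₂]].
At the point, J = [[0.0000, 1.5000], [31.0000, 12.7500]] (det J = -46.5000).
Solving J·Δ = −F gives Δ = (0.7621, 0.8333).
Then the next iterate is (x₁, x₂)₁ = (-0.7379, -2.1667).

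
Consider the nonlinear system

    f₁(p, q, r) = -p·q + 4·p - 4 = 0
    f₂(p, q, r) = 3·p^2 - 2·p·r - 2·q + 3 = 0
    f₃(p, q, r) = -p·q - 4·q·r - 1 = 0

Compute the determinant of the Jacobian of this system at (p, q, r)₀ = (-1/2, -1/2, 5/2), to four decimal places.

J = [[-q + 4, -p, 0], [6·p - 2·r, -2, -2·p], [-q, -p - 4·r, -4·q]].
At the point, J = [[4.5000, 0.5000, 0.0000], [-8.0000, -2.0000, 1.0000], [0.5000, -9.5000, 2.0000]].
det J = 33.0000.

33.0000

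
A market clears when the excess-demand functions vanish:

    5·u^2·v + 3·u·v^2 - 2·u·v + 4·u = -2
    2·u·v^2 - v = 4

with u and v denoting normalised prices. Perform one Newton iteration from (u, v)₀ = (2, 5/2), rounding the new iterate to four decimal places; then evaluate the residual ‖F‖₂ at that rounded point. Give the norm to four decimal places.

At (2, 5/2): F = (87.5000, 18.5000).
Jacobian J = [[10·u·v + 3·v^2 - 2·v + 4, 5·u^2 + 6·u·v - 2·u], [2·v^2, 4·u·v - 1]].
At the point, J = [[67.7500, 46.0000], [12.5000, 19.0000]] (det J = 712.2500).
Solving J·Δ = −F gives Δ = (-1.1393, -0.2241).
Then the next iterate is (u, v)₁ = (0.8607, 2.2759).
Re-evaluating at (0.8607, 2.2759): F = (23.329608, 2.640471), so ‖F‖₂ = 23.4786.

23.4786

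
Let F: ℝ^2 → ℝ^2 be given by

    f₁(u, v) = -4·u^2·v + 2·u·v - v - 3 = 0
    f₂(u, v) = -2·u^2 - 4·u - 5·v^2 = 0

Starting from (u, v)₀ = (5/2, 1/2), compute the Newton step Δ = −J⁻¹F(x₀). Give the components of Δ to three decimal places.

At (5/2, 1/2): F = (-13.500, -23.750).
Jacobian J = [[-8·u·v + 2·v, -4·u^2 + 2·u - 1], [-4·u - 4, -10·v]].
At the point, J = [[-9.000, -21.000], [-14.000, -5.000]] (det J = -249.000).
Solving J·Δ = −F gives Δ = (-1.732, 0.099).

(-1.732, 0.099)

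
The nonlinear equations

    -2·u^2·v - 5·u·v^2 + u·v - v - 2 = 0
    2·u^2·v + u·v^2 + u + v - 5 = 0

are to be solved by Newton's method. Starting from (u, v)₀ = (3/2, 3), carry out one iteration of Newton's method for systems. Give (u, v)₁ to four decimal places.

At (3/2, 3): F = (-81.5000, 26.5000).
Jacobian J = [[-4·u·v - 5·v^2 + v, -2·u^2 - 10·u·v + u - 1], [4·u·v + v^2 + 1, 2·u^2 + 2·u·v + 1]].
At the point, J = [[-60.0000, -49.0000], [28.0000, 14.5000]] (det J = 502.0000).
Solving J·Δ = −F gives Δ = (-0.2326, -1.3785).
Then the next iterate is (u, v)₁ = (1.2674, 1.6215).

(1.2674, 1.6215)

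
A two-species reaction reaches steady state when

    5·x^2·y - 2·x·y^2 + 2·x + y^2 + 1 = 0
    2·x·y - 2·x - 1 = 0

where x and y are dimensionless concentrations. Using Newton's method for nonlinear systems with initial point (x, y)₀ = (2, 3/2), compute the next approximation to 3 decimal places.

At (2, 3/2): F = (28.250, 1.000).
Jacobian J = [[10·x·y - 2·y^2 + 2, 5·x^2 - 4·x·y + 2·y], [2·y - 2, 2·x]].
At the point, J = [[27.500, 11.000], [1.000, 4.000]] (det J = 99.000).
Solving J·Δ = −F gives Δ = (-1.030, 0.008).
Then the next iterate is (x, y)₁ = (0.970, 1.508).

(0.970, 1.508)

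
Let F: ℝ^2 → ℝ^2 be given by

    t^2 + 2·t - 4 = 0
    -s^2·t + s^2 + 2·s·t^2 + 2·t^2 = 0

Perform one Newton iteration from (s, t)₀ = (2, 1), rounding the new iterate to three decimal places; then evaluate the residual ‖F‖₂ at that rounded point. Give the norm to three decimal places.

4.125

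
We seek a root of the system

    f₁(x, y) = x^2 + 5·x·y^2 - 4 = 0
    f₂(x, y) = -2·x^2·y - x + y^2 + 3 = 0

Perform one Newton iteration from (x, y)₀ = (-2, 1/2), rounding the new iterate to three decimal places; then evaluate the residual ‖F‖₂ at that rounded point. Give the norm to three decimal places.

0.536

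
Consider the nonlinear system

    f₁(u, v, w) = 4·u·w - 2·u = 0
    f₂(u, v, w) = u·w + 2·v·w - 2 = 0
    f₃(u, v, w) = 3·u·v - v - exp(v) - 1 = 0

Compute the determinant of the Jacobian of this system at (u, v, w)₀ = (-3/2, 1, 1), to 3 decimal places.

93.528

J = [[4·w - 2, 0, 4·u], [w, 2·w, u + 2·v], [3·v, 3·u - exp(v) - 1, 0]].
At the point, J = [[2.000, 0.000, -6.000], [1.000, 2.000, 0.500], [3.000, -8.21828, 0.000]].
det J = 93.528.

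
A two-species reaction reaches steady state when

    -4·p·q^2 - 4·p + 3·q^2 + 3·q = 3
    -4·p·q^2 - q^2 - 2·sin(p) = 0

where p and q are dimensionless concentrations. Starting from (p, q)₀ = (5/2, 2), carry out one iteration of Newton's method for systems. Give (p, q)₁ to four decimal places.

At (5/2, 2): F = (-35.0000, -45.196944).
Jacobian J = [[-4·q^2 - 4, -8·p·q + 6·q + 3], [-4·q^2 - 2·cos(p), -8·p·q - 2·q]].
At the point, J = [[-20.0000, -25.0000], [-14.397713, -44.0000]] (det J = 520.057181).
Solving J·Δ = −F gives Δ = (-0.7885, -0.7692).
Then the next iterate is (p, q)₁ = (1.7115, 1.2308).

(1.7115, 1.2308)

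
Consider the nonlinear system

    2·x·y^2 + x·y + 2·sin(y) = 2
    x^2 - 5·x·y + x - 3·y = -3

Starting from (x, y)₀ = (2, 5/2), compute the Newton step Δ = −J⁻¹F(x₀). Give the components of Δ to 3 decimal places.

(2.375, -3.178)

At (2, 5/2): F = (29.19694, -23.500).
Jacobian J = [[2·y^2 + y, 4·x·y + x + 2·cos(y)], [2·x - 5·y + 1, -5·x - 3]].
At the point, J = [[15.000, 20.39771], [-7.500, -13.000]] (det J = -42.01715).
Solving J·Δ = −F gives Δ = (2.375, -3.178).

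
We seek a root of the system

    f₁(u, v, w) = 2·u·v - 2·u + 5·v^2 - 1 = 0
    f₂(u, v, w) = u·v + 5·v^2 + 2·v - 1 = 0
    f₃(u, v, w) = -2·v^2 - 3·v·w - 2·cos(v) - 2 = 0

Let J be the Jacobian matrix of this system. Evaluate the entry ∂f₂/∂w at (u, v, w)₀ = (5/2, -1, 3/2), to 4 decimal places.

0.0000

∂f₂/∂w = 0.
At (5/2, -1, 3/2) this is 0.0000.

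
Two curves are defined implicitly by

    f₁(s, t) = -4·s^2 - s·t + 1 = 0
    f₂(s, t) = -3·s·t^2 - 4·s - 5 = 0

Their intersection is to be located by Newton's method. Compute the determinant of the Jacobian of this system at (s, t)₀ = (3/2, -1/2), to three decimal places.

-58.875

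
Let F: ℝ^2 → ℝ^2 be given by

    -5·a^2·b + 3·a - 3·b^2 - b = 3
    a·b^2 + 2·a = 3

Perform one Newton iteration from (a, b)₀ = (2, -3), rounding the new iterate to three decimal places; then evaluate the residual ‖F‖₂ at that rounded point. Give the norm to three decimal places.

12.946

At (2, -3): F = (39.000, 19.000).
Jacobian J = [[-10·a·b + 3, -5·a^2 - 6·b - 1], [b^2 + 2, 2·a·b]].
At the point, J = [[63.000, -3.000], [11.000, -12.000]] (det J = -723.000).
Solving J·Δ = −F gives Δ = (-0.568, 1.062).
Then the next iterate is (a, b)₁ = (1.432, -1.938).
Re-evaluating at (1.432, -1.938): F = (11.83701, 5.24237), so ‖F‖₂ = 12.946.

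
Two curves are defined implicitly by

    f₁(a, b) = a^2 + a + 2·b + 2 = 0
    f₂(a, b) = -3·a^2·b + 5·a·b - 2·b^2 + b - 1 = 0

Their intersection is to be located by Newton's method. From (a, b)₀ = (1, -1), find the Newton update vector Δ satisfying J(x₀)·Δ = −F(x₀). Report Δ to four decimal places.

(-1.3684, 1.0526)

At (1, -1): F = (2.0000, -6.0000).
Jacobian J = [[2·a + 1, 2], [-6·a·b + 5·b, -3·a^2 + 5·a - 4·b + 1]].
At the point, J = [[3.0000, 2.0000], [1.0000, 7.0000]] (det J = 19.0000).
Solving J·Δ = −F gives Δ = (-1.3684, 1.0526).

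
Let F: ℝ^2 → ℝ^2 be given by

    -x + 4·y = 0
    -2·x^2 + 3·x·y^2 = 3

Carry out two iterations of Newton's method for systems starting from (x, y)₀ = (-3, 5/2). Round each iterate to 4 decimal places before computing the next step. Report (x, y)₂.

(-3.7315, -0.9329)

At (-3, 5/2): F = (13.0000, -77.2500).
Jacobian J = [[-1, 4], [-4·x + 3·y^2, 6·x·y]].
At the point, J = [[-1.0000, 4.0000], [30.7500, -45.0000]] (det J = -78.0000).
Solving J·Δ = −F gives Δ = (-3.5385, -4.1346).
Then the next iterate is (x, y)₁ = (-6.5385, -1.6346).
Round to (-6.5385, -1.6346) and repeat: F = (0.0001, -140.914956), J = [[-1.0000, 4.0000], [34.169751, 64.126993]].
Δ = (2.8070, 0.7017), so (x, y)₂ = (-3.7315, -0.9329).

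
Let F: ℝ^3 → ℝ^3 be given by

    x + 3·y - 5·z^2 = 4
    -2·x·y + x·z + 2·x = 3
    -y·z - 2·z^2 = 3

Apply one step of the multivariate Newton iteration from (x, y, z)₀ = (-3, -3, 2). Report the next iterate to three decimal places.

At (-3, -3, 2): F = (-36.000, -33.000, -5.000).
Jacobian J = [[1, 3, -10·z], [-2·y + z + 2, -2·x, x], [0, -z, -y - 4·z]].
At the point, J = [[1.000, 3.000, -20.000], [10.000, 6.000, -3.000], [0.000, -2.000, -5.000]] (det J = 514.000).
Solving J·Δ = −F gives Δ = (2.089, 1.265, -1.506).
Then the next iterate is (x, y, z)₁ = (-0.911, -1.735, 0.494).

(-0.911, -1.735, 0.494)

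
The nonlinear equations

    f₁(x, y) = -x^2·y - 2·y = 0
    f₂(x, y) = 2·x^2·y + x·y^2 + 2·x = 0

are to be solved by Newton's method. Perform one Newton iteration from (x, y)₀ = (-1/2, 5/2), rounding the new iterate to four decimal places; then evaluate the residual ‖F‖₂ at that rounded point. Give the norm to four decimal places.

52.8045

At (-1/2, 5/2): F = (-5.6250, -2.8750).
Jacobian J = [[-2·x·y, -x^2 - 2], [4·x·y + y^2 + 2, 2·x^2 + 2·x·y]].
At the point, J = [[2.5000, -2.2500], [3.2500, -2.0000]] (det J = 2.3125).
Solving J·Δ = −F gives Δ = (-2.0676, -4.7973).
Then the next iterate is (x, y)₁ = (-2.5676, -2.2973).
Re-evaluating at (-2.5676, -2.2973): F = (19.739711, -48.976154), so ‖F‖₂ = 52.8045.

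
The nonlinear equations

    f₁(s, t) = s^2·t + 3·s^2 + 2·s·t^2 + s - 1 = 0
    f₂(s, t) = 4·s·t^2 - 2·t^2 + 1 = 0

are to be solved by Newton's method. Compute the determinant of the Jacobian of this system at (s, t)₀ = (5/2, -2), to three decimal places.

J = [[2·s·t + 6·s + 2·t^2 + 1, s^2 + 4·s·t], [4·t^2, 8·s·t - 4·t]].
At the point, J = [[14.000, -13.750], [16.000, -32.000]].
det J = -228.000.

-228.000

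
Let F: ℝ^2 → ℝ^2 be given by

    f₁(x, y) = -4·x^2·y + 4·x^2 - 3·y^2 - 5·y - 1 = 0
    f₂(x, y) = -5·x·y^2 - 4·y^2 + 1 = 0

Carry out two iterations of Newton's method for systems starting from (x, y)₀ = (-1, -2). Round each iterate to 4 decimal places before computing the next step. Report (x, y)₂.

(-0.7968, -2.6851)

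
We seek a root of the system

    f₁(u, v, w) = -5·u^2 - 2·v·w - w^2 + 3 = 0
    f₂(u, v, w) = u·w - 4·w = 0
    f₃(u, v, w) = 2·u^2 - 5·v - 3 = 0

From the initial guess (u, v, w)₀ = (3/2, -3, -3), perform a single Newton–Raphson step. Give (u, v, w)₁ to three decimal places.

(2.426, 1.411, -1.111)

At (3/2, -3, -3): F = (-35.250, 7.500, 16.500).
Jacobian J = [[-10·u, -2·w, -2·v - 2·w], [w, 0, u - 4], [4·u, -5, 0]].
At the point, J = [[-15.000, 6.000, 12.000], [-3.000, 0.000, -2.500], [6.000, -5.000, 0.000]] (det J = 277.500).
Solving J·Δ = −F gives Δ = (0.926, 4.411, 1.889).
Then the next iterate is (u, v, w)₁ = (2.426, 1.411, -1.111).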